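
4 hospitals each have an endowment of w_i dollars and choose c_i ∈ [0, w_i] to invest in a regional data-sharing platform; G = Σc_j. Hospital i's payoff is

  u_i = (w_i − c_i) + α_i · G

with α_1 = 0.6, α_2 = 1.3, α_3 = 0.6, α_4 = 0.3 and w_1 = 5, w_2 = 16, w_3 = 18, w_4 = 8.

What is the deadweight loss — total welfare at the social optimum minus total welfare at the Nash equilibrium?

55.8

∂u_i/∂c_i = α_i − 1, so hospital i contributes w_i if α_i > 1, else 0.
α_i > 1 for i ∈ {2}; NE contributions (0, 16, 0, 0), G = 16.
W^NE = Σw_i − G^NE + (Σα_i)·G^NE = 47 + 1.8·16 = 75.8.
Planner: ∂(Σu_j)/∂c_i = Σα_j − 1 = 1.8 > 0, so everyone contributes w_i; G^SO = 47, W^SO = 47 + 1.8·47 = 131.6.
Deadweight loss = 55.8.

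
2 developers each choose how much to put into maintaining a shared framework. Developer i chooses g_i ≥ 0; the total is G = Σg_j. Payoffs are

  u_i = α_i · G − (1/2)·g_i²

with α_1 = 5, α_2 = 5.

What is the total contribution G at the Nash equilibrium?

Developer i's FOC: ∂u_i/∂g_i = α_i − g_i = 0, so g_i* = α_i.
NE contributions = (5, 5); G = 10.

10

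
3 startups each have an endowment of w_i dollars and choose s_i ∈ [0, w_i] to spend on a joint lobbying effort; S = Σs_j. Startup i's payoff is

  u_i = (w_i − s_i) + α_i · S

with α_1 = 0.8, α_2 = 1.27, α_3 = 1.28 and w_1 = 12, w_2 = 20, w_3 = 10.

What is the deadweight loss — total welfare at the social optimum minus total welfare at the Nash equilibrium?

28.2

∂u_i/∂s_i = α_i − 1, so startup i contributes w_i if α_i > 1, else 0.
α_i > 1 for i ∈ {2, 3}; NE contributions (0, 20, 10), S = 30.
W^NE = Σw_i − S^NE + (Σα_i)·S^NE = 42 + 2.35·30 = 112.5.
Planner: ∂(Σu_j)/∂s_i = Σα_j − 1 = 2.35 > 0, so everyone contributes w_i; S^SO = 42, W^SO = 42 + 2.35·42 = 140.7.
Deadweight loss = 28.2.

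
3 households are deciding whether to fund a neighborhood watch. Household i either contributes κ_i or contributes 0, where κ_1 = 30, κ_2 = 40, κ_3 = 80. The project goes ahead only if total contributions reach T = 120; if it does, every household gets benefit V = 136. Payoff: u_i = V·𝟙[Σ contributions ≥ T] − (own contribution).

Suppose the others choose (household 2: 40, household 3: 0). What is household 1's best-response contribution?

0

Others' total = 40. Even contributing 30 gives 70 < 120: no benefit either way.
Best response: 0.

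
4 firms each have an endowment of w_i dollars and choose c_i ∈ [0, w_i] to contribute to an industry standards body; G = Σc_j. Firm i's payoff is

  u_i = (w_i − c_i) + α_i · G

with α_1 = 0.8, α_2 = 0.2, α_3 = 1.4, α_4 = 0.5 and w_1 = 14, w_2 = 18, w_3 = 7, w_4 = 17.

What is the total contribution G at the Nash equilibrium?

∂u_i/∂c_i = α_i − 1, so firm i contributes w_i if α_i > 1, else 0.
α_i > 1 for i ∈ {3}; NE contributions (0, 0, 7, 0), G = 7.

7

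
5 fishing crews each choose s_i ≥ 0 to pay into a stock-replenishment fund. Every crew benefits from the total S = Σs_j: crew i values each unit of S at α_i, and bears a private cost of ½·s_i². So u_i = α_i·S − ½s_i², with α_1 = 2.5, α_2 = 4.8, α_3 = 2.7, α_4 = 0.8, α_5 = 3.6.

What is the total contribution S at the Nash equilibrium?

Crew i's FOC: ∂u_i/∂s_i = α_i − s_i = 0, so s_i* = α_i.
NE contributions = (2.5, 4.8, 2.7, 0.8, 3.6); S = 14.4.

14.4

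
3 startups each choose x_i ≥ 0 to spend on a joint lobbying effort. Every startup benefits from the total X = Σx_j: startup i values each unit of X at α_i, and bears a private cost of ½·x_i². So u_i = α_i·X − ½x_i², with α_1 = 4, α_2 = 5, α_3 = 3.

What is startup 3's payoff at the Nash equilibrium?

31.5

Startup i's FOC: ∂u_i/∂x_i = α_i − x_i = 0, so x_i* = α_i.
NE contributions = (4, 5, 3); X = 12.
u_3 = α_3·X − ½·(x_3)² = 3·12 − ½·3² = 31.5.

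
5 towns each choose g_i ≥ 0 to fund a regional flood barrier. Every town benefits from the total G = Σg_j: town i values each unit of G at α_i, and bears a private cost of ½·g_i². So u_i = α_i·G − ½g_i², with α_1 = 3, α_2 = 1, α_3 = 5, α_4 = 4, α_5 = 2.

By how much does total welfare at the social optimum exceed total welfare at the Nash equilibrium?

365

Town i's FOC: ∂u_i/∂g_i = α_i − g_i = 0, so g_i* = α_i.
NE contributions = (3, 1, 5, 4, 2); G = 15.
W^NE = (Σα)·G − ½Σα_i² = 15² − ½·55 = 197.5.
Planner sets g_i = Σα_j = 15 for every i, so G^SO = 5·15 = 75.
W^SO = (Σα)·G^SO − ½·5·(Σα)² = (5/2)·15² = 562.5.
Deadweight loss = W^SO − W^NE = 365.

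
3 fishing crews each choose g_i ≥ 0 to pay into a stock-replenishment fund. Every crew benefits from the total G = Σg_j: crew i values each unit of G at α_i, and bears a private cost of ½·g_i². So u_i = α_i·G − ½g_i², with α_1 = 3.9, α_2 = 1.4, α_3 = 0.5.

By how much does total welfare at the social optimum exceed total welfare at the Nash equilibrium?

Crew i's FOC: ∂u_i/∂g_i = α_i − g_i = 0, so g_i* = α_i.
NE contributions = (3.9, 1.4, 0.5); G = 5.8.
W^NE = (Σα)·G − ½Σα_i² = 5.8² − ½·17.42 = 24.93.
Planner sets g_i = Σα_j = 5.8 for every i, so G^SO = 3·5.8 = 17.4.
W^SO = (Σα)·G^SO − ½·3·(Σα)² = (3/2)·5.8² = 50.46.
Deadweight loss = W^SO − W^NE = 25.53.

25.53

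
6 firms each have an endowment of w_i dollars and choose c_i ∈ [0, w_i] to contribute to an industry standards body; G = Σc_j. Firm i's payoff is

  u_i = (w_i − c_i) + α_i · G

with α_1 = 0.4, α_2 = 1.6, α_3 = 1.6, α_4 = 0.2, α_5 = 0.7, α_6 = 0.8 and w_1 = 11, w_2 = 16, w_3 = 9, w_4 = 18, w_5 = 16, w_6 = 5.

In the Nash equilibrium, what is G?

∂u_i/∂c_i = α_i − 1, so firm i contributes w_i if α_i > 1, else 0.
α_i > 1 for i ∈ {2, 3}; NE contributions (0, 16, 9, 0, 0, 0), G = 25.

25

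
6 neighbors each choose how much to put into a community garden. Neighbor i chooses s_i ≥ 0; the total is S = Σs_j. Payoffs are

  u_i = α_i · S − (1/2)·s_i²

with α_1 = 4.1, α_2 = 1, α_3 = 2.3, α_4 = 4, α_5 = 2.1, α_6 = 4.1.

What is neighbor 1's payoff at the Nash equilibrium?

63.755

Neighbor i's FOC: ∂u_i/∂s_i = α_i − s_i = 0, so s_i* = α_i.
NE contributions = (4.1, 1, 2.3, 4, 2.1, 4.1); S = 17.6.
u_1 = α_1·S − ½·(s_1)² = 4.1·17.6 − ½·4.1² = 63.755.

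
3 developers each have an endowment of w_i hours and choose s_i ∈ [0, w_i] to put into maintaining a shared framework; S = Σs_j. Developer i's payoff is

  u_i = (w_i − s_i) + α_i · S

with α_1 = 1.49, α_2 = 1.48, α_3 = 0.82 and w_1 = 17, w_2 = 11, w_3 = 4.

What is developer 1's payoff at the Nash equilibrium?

∂u_i/∂s_i = α_i − 1, so developer i contributes w_i if α_i > 1, else 0.
α_i > 1 for i ∈ {1, 2}; NE contributions (17, 11, 0), S = 28.
u_1 = (17 − 17) + 1.49·28 = 41.72.

41.72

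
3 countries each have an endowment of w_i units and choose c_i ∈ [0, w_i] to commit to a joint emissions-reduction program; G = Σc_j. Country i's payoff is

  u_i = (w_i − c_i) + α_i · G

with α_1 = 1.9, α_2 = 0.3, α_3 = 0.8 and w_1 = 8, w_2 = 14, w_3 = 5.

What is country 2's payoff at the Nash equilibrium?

∂u_i/∂c_i = α_i − 1, so country i contributes w_i if α_i > 1, else 0.
α_i > 1 for i ∈ {1}; NE contributions (8, 0, 0), G = 8.
u_2 = (14 − 0) + 0.3·8 = 16.4.

16.4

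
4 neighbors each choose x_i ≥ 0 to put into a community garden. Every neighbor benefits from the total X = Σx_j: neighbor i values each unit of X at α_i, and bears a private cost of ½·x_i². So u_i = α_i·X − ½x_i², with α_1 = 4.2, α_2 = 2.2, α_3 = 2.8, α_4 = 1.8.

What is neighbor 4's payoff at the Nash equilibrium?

Neighbor i's FOC: ∂u_i/∂x_i = α_i − x_i = 0, so x_i* = α_i.
NE contributions = (4.2, 2.2, 2.8, 1.8); X = 11.
u_4 = α_4·X − ½·(x_4)² = 1.8·11 − ½·1.8² = 18.18.

18.18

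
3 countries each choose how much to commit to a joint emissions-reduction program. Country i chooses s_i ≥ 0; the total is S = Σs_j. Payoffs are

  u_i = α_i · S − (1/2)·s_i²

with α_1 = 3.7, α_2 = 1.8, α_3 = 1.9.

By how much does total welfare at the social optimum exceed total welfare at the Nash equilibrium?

37.65

Country i's FOC: ∂u_i/∂s_i = α_i − s_i = 0, so s_i* = α_i.
NE contributions = (3.7, 1.8, 1.9); S = 7.4.
W^NE = (Σα)·S − ½Σα_i² = 7.4² − ½·20.54 = 44.49.
Planner sets s_i = Σα_j = 7.4 for every i, so S^SO = 3·7.4 = 22.2.
W^SO = (Σα)·S^SO − ½·3·(Σα)² = (3/2)·7.4² = 82.14.
Deadweight loss = W^SO − W^NE = 37.65.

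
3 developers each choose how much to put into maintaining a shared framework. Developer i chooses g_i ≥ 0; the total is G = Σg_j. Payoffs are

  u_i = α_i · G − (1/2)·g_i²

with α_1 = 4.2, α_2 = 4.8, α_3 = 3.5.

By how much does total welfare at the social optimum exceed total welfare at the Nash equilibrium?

104.59

Developer i's FOC: ∂u_i/∂g_i = α_i − g_i = 0, so g_i* = α_i.
NE contributions = (4.2, 4.8, 3.5); G = 12.5.
W^NE = (Σα)·G − ½Σα_i² = 12.5² − ½·52.93 = 129.785.
Planner sets g_i = Σα_j = 12.5 for every i, so G^SO = 3·12.5 = 37.5.
W^SO = (Σα)·G^SO − ½·3·(Σα)² = (3/2)·12.5² = 234.375.
Deadweight loss = W^SO − W^NE = 104.59.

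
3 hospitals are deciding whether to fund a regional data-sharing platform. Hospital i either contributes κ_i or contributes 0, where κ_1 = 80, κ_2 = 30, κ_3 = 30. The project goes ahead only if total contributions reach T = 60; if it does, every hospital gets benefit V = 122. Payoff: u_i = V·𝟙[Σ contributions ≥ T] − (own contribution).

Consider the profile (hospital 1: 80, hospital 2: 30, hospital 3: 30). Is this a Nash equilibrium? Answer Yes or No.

No

Total = 140 ≥ 60: provided.
Hospital 1 (pledges 80, payoff 42): dropping to 0 → total 60, payoff 122. Profitable deviation.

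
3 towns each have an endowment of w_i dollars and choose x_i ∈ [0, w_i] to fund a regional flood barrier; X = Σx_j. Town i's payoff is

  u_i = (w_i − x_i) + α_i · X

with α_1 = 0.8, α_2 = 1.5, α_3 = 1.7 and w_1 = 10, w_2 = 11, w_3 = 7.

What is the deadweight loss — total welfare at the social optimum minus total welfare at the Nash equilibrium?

30

∂u_i/∂x_i = α_i − 1, so town i contributes w_i if α_i > 1, else 0.
α_i > 1 for i ∈ {2, 3}; NE contributions (0, 11, 7), X = 18.
W^NE = Σw_i − X^NE + (Σα_i)·X^NE = 28 + 3·18 = 82.
Planner: ∂(Σu_j)/∂x_i = Σα_j − 1 = 3 > 0, so everyone contributes w_i; X^SO = 28, W^SO = 28 + 3·28 = 112.
Deadweight loss = 30.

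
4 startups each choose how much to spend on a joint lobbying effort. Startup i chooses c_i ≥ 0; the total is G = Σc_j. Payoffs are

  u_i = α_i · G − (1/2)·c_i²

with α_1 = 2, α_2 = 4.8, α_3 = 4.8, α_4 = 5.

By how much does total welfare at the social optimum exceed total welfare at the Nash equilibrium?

Startup i's FOC: ∂u_i/∂c_i = α_i − c_i = 0, so c_i* = α_i.
NE contributions = (2, 4.8, 4.8, 5); G = 16.6.
W^NE = (Σα)·G − ½Σα_i² = 16.6² − ½·75.08 = 238.02.
Planner sets c_i = Σα_j = 16.6 for every i, so G^SO = 4·16.6 = 66.4.
W^SO = (Σα)·G^SO − ½·4·(Σα)² = (4/2)·16.6² = 551.12.
Deadweight loss = W^SO − W^NE = 313.1.

313.1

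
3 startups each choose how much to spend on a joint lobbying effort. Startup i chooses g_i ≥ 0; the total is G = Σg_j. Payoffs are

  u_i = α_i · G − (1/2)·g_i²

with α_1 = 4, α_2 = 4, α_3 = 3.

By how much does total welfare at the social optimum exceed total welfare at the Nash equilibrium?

81

Startup i's FOC: ∂u_i/∂g_i = α_i − g_i = 0, so g_i* = α_i.
NE contributions = (4, 4, 3); G = 11.
W^NE = (Σα)·G − ½Σα_i² = 11² − ½·41 = 100.5.
Planner sets g_i = Σα_j = 11 for every i, so G^SO = 3·11 = 33.
W^SO = (Σα)·G^SO − ½·3·(Σα)² = (3/2)·11² = 181.5.
Deadweight loss = W^SO − W^NE = 81.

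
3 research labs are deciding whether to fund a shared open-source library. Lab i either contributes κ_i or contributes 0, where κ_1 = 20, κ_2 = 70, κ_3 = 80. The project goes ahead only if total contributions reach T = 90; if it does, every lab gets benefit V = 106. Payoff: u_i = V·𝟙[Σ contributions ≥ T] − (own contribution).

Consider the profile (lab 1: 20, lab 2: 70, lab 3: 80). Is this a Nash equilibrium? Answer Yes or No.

No

Total = 170 ≥ 90: provided.
Lab 1 (pledges 20, payoff 86): dropping to 0 → total 150, payoff 106. Profitable deviation.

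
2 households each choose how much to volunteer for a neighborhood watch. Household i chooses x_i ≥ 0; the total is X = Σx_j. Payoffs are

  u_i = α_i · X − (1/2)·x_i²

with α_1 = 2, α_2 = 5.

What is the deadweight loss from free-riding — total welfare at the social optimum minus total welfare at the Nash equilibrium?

Household i's FOC: ∂u_i/∂x_i = α_i − x_i = 0, so x_i* = α_i.
NE contributions = (2, 5); X = 7.
W^NE = (Σα)·X − ½Σα_i² = 7² − ½·29 = 34.5.
Planner sets x_i = Σα_j = 7 for every i, so X^SO = 2·7 = 14.
W^SO = (Σα)·X^SO − ½·2·(Σα)² = (2/2)·7² = 49.
Deadweight loss = W^SO − W^NE = 14.5.

14.5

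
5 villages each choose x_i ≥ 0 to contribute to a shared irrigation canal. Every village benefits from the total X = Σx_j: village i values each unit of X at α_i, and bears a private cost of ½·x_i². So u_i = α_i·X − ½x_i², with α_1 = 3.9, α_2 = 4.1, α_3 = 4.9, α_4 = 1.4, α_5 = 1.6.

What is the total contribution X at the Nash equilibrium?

15.9

Village i's FOC: ∂u_i/∂x_i = α_i − x_i = 0, so x_i* = α_i.
NE contributions = (3.9, 4.1, 4.9, 1.4, 1.6); X = 15.9.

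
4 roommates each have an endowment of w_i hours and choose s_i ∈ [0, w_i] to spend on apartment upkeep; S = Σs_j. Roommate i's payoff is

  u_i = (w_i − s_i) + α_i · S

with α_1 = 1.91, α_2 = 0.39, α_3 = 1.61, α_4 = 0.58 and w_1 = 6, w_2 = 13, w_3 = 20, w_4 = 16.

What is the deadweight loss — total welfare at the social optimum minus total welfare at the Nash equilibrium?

∂u_i/∂s_i = α_i − 1, so roommate i contributes w_i if α_i > 1, else 0.
α_i > 1 for i ∈ {1, 3}; NE contributions (6, 0, 20, 0), S = 26.
W^NE = Σw_i − S^NE + (Σα_i)·S^NE = 55 + 3.49·26 = 145.74.
Planner: ∂(Σu_j)/∂s_i = Σα_j − 1 = 3.49 > 0, so everyone contributes w_i; S^SO = 55, W^SO = 55 + 3.49·55 = 246.95.
Deadweight loss = 101.21.

101.21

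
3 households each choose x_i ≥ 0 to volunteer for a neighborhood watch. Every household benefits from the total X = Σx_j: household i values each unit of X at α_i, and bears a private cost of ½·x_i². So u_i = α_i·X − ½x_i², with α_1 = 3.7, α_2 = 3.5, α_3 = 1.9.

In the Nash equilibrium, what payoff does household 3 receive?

Household i's FOC: ∂u_i/∂x_i = α_i − x_i = 0, so x_i* = α_i.
NE contributions = (3.7, 3.5, 1.9); X = 9.1.
u_3 = α_3·X − ½·(x_3)² = 1.9·9.1 − ½·1.9² = 15.485.

15.485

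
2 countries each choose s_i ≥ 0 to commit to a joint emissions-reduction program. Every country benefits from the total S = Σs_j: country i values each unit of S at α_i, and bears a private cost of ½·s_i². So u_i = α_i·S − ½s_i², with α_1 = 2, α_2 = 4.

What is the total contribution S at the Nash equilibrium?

6

Country i's FOC: ∂u_i/∂s_i = α_i − s_i = 0, so s_i* = α_i.
NE contributions = (2, 4); S = 6.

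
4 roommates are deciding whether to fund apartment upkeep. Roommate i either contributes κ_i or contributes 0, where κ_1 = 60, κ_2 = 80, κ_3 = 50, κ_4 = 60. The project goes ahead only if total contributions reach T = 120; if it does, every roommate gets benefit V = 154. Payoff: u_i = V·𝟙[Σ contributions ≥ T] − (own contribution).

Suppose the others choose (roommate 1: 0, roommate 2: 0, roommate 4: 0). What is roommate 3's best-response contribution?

0

Others' total = 0. Even contributing 50 gives 50 < 120: no benefit either way.
Best response: 0.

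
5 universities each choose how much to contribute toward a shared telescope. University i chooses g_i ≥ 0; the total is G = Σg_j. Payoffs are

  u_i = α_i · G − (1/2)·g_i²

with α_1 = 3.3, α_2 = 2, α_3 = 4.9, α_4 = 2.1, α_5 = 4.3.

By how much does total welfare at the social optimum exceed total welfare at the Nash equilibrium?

444.24

University i's FOC: ∂u_i/∂g_i = α_i − g_i = 0, so g_i* = α_i.
NE contributions = (3.3, 2, 4.9, 2.1, 4.3); G = 16.6.
W^NE = (Σα)·G − ½Σα_i² = 16.6² − ½·61.8 = 244.66.
Planner sets g_i = Σα_j = 16.6 for every i, so G^SO = 5·16.6 = 83.
W^SO = (Σα)·G^SO − ½·5·(Σα)² = (5/2)·16.6² = 688.9.
Deadweight loss = W^SO − W^NE = 444.24.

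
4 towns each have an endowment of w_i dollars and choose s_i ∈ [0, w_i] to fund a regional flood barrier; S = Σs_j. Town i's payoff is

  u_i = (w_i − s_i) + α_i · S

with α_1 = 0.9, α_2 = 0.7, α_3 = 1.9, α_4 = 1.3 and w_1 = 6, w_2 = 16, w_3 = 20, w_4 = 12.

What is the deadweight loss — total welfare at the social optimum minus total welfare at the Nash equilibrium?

∂u_i/∂s_i = α_i − 1, so town i contributes w_i if α_i > 1, else 0.
α_i > 1 for i ∈ {3, 4}; NE contributions (0, 0, 20, 12), S = 32.
W^NE = Σw_i − S^NE + (Σα_i)·S^NE = 54 + 3.8·32 = 175.6.
Planner: ∂(Σu_j)/∂s_i = Σα_j − 1 = 3.8 > 0, so everyone contributes w_i; S^SO = 54, W^SO = 54 + 3.8·54 = 259.2.
Deadweight loss = 83.6.

83.6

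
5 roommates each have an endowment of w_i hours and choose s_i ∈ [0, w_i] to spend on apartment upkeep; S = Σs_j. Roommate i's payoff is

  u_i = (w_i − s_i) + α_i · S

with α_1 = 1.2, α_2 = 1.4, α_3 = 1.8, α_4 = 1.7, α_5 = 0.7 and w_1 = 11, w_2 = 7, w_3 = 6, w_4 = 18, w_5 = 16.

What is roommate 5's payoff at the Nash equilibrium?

45.4

∂u_i/∂s_i = α_i − 1, so roommate i contributes w_i if α_i > 1, else 0.
α_i > 1 for i ∈ {1, 2, 3, 4}; NE contributions (11, 7, 6, 18, 0), S = 42.
u_5 = (16 − 0) + 0.7·42 = 45.4.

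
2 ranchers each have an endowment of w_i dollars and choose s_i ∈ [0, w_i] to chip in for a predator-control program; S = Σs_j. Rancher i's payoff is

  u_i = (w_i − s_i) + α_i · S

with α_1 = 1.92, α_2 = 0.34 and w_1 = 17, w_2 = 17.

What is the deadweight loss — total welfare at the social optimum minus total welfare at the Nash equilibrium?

21.42

∂u_i/∂s_i = α_i − 1, so rancher i contributes w_i if α_i > 1, else 0.
α_i > 1 for i ∈ {1}; NE contributions (17, 0), S = 17.
W^NE = Σw_i − S^NE + (Σα_i)·S^NE = 34 + 1.26·17 = 55.42.
Planner: ∂(Σu_j)/∂s_i = Σα_j − 1 = 1.26 > 0, so everyone contributes w_i; S^SO = 34, W^SO = 34 + 1.26·34 = 76.84.
Deadweight loss = 21.42.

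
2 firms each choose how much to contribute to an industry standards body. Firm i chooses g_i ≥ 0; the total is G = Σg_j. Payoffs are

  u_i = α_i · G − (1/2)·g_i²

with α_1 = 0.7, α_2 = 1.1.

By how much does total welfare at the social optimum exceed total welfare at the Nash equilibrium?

Firm i's FOC: ∂u_i/∂g_i = α_i − g_i = 0, so g_i* = α_i.
NE contributions = (0.7, 1.1); G = 1.8.
W^NE = (Σα)·G − ½Σα_i² = 1.8² − ½·1.7 = 2.39.
Planner sets g_i = Σα_j = 1.8 for every i, so G^SO = 2·1.8 = 3.6.
W^SO = (Σα)·G^SO − ½·2·(Σα)² = (2/2)·1.8² = 3.24.
Deadweight loss = W^SO − W^NE = 0.85.

0.85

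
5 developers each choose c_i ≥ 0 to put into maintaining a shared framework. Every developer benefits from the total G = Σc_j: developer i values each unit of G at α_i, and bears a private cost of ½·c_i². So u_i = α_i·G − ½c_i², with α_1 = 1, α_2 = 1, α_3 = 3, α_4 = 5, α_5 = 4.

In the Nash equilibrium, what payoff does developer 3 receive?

37.5

Developer i's FOC: ∂u_i/∂c_i = α_i − c_i = 0, so c_i* = α_i.
NE contributions = (1, 1, 3, 5, 4); G = 14.
u_3 = α_3·G − ½·(c_3)² = 3·14 − ½·3² = 37.5.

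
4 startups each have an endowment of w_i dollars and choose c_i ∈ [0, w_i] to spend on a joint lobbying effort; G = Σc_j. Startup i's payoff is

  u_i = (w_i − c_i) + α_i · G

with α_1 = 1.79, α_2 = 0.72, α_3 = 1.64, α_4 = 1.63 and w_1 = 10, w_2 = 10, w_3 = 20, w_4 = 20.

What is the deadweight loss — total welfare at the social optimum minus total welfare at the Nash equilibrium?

∂u_i/∂c_i = α_i − 1, so startup i contributes w_i if α_i > 1, else 0.
α_i > 1 for i ∈ {1, 3, 4}; NE contributions (10, 0, 20, 20), G = 50.
W^NE = Σw_i − G^NE + (Σα_i)·G^NE = 60 + 4.78·50 = 299.
Planner: ∂(Σu_j)/∂c_i = Σα_j − 1 = 4.78 > 0, so everyone contributes w_i; G^SO = 60, W^SO = 60 + 4.78·60 = 346.8.
Deadweight loss = 47.8.

47.8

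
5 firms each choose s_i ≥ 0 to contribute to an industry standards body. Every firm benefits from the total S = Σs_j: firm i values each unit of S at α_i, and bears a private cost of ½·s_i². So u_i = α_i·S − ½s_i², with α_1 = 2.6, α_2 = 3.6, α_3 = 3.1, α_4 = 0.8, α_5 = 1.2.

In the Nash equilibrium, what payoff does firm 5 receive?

12.84

Firm i's FOC: ∂u_i/∂s_i = α_i − s_i = 0, so s_i* = α_i.
NE contributions = (2.6, 3.6, 3.1, 0.8, 1.2); S = 11.3.
u_5 = α_5·S − ½·(s_5)² = 1.2·11.3 − ½·1.2² = 12.84.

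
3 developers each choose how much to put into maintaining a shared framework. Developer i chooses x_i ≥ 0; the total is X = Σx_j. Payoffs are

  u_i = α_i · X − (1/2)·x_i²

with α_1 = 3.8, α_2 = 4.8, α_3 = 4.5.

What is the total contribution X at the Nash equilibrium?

13.1

Developer i's FOC: ∂u_i/∂x_i = α_i − x_i = 0, so x_i* = α_i.
NE contributions = (3.8, 4.8, 4.5); X = 13.1.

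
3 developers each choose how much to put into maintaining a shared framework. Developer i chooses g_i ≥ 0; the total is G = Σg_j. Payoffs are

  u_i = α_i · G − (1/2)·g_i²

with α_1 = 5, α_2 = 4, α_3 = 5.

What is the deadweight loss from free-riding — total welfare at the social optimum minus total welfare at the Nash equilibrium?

131

Developer i's FOC: ∂u_i/∂g_i = α_i − g_i = 0, so g_i* = α_i.
NE contributions = (5, 4, 5); G = 14.
W^NE = (Σα)·G − ½Σα_i² = 14² − ½·66 = 163.
Planner sets g_i = Σα_j = 14 for every i, so G^SO = 3·14 = 42.
W^SO = (Σα)·G^SO − ½·3·(Σα)² = (3/2)·14² = 294.
Deadweight loss = W^SO − W^NE = 131.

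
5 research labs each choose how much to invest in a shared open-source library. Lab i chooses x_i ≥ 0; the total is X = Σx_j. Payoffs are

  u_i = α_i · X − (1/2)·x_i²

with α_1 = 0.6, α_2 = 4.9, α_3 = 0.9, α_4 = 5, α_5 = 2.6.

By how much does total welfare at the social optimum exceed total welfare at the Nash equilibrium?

Lab i's FOC: ∂u_i/∂x_i = α_i − x_i = 0, so x_i* = α_i.
NE contributions = (0.6, 4.9, 0.9, 5, 2.6); X = 14.
W^NE = (Σα)·X − ½Σα_i² = 14² − ½·56.94 = 167.53.
Planner sets x_i = Σα_j = 14 for every i, so X^SO = 5·14 = 70.
W^SO = (Σα)·X^SO − ½·5·(Σα)² = (5/2)·14² = 490.
Deadweight loss = W^SO − W^NE = 322.47.

322.47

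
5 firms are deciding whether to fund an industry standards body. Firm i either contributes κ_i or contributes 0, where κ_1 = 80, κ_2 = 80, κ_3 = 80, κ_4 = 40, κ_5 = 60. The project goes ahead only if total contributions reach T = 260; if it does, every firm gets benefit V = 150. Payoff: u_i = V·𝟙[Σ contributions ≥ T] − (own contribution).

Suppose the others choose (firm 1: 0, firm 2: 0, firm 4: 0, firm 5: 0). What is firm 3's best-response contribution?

Others' total = 0. Even contributing 80 gives 80 < 260: no benefit either way.
Best response: 0.

0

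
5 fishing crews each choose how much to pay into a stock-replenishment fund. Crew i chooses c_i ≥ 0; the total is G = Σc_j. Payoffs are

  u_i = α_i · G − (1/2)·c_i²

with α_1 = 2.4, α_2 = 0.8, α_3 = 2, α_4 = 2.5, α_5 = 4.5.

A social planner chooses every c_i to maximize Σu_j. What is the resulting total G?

61

Planner FOC: ∂(Σu_j)/∂c_i = (Σα_j) − c_i = 0, so c_i^SO = Σα_j = 12.2 for every i; G^SO = 61.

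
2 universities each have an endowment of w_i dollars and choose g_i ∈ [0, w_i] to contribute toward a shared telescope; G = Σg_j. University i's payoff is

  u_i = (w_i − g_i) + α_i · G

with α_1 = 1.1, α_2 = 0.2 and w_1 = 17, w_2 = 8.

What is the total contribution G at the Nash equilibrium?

∂u_i/∂g_i = α_i − 1, so university i contributes w_i if α_i > 1, else 0.
α_i > 1 for i ∈ {1}; NE contributions (17, 0), G = 17.

17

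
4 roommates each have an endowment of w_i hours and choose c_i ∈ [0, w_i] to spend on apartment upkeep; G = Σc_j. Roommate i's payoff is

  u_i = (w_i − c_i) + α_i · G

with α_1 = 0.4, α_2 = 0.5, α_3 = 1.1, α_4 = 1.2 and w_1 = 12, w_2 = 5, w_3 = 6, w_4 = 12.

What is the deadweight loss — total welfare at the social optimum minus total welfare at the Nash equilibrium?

∂u_i/∂c_i = α_i − 1, so roommate i contributes w_i if α_i > 1, else 0.
α_i > 1 for i ∈ {3, 4}; NE contributions (0, 0, 6, 12), G = 18.
W^NE = Σw_i − G^NE + (Σα_i)·G^NE = 35 + 2.2·18 = 74.6.
Planner: ∂(Σu_j)/∂c_i = Σα_j − 1 = 2.2 > 0, so everyone contributes w_i; G^SO = 35, W^SO = 35 + 2.2·35 = 112.
Deadweight loss = 37.4.

37.4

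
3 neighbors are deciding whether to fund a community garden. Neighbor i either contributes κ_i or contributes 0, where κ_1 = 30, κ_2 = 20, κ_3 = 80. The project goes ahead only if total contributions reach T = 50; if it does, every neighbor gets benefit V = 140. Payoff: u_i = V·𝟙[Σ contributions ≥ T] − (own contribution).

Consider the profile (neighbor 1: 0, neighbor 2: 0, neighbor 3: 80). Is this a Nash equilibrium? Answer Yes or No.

Yes

Total = 80 ≥ 50: provided.
Neighbor 1 (pledges 0, payoff 140): pledging 30 → total 110, payoff 110. No gain.
Neighbor 2 (pledges 0, payoff 140): pledging 20 → total 100, payoff 120. No gain.
Neighbor 3 (pledges 80, payoff 60): dropping to 0 → total 0, payoff 0. No gain.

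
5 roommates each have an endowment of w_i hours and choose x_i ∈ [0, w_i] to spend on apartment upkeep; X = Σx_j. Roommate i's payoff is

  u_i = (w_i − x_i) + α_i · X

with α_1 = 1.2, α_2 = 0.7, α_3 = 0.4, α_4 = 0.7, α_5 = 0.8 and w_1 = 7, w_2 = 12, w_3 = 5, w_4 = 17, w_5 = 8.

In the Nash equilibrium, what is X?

∂u_i/∂x_i = α_i − 1, so roommate i contributes w_i if α_i > 1, else 0.
α_i > 1 for i ∈ {1}; NE contributions (7, 0, 0, 0, 0), X = 7.

7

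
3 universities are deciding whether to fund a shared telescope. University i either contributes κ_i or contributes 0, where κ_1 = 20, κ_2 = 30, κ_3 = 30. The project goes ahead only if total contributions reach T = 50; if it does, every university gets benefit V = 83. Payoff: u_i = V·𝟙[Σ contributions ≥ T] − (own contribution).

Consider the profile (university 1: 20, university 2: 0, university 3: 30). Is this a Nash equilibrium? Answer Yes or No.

Yes

Total = 50 ≥ 50: provided.
University 1 (pledges 20, payoff 63): dropping to 0 → total 30, payoff 0. No gain.
University 2 (pledges 0, payoff 83): pledging 30 → total 80, payoff 53. No gain.
University 3 (pledges 30, payoff 53): dropping to 0 → total 20, payoff 0. No gain.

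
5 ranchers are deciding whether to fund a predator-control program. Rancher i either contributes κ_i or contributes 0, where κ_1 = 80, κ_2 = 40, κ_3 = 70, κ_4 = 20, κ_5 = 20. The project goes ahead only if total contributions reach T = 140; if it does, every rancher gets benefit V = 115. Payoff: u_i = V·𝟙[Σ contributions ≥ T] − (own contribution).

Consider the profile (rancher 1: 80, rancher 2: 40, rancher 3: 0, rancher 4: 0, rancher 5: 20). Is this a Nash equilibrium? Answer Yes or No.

Yes

Total = 140 ≥ 140: provided.
Rancher 1 (pledges 80, payoff 35): dropping to 0 → total 60, payoff 0. No gain.
Rancher 2 (pledges 40, payoff 75): dropping to 0 → total 100, payoff 0. No gain.
Rancher 3 (pledges 0, payoff 115): pledging 70 → total 210, payoff 45. No gain.
Rancher 4 (pledges 0, payoff 115): pledging 20 → total 160, payoff 95. No gain.
Rancher 5 (pledges 20, payoff 95): dropping to 0 → total 120, payoff 0. No gain.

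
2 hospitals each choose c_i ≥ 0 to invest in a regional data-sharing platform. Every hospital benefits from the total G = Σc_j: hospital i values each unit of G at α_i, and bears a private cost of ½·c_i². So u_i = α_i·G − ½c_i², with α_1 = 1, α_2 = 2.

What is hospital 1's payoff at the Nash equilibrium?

2.5

Hospital i's FOC: ∂u_i/∂c_i = α_i − c_i = 0, so c_i* = α_i.
NE contributions = (1, 2); G = 3.
u_1 = α_1·G − ½·(c_1)² = 1·3 − ½·1² = 2.5.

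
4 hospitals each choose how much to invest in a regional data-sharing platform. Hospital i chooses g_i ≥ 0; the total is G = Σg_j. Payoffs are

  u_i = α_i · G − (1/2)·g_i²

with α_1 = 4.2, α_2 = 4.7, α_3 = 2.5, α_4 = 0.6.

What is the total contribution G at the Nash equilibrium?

Hospital i's FOC: ∂u_i/∂g_i = α_i − g_i = 0, so g_i* = α_i.
NE contributions = (4.2, 4.7, 2.5, 0.6); G = 12.

12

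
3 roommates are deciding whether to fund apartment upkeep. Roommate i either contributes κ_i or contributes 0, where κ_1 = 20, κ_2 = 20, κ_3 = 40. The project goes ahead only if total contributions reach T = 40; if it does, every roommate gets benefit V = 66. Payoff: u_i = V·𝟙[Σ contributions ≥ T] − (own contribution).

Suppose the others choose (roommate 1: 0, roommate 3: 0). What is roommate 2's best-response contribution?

Others' total = 0. Even contributing 20 gives 20 < 40: no benefit either way.
Best response: 0.

0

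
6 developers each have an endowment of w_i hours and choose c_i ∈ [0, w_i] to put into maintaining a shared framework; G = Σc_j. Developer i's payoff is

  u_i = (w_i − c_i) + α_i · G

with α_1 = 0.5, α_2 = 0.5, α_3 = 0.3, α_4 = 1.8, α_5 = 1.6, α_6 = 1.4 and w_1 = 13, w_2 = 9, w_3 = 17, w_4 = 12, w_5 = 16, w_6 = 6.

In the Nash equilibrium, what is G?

34

∂u_i/∂c_i = α_i − 1, so developer i contributes w_i if α_i > 1, else 0.
α_i > 1 for i ∈ {4, 5, 6}; NE contributions (0, 0, 0, 12, 16, 6), G = 34.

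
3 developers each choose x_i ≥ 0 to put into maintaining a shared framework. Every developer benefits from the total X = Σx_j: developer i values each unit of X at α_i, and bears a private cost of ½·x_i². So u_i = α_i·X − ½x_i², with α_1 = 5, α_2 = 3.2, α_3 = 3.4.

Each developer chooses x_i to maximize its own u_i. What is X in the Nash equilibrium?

Developer i's FOC: ∂u_i/∂x_i = α_i − x_i = 0, so x_i* = α_i.
NE contributions = (5, 3.2, 3.4); X = 11.6.

11.6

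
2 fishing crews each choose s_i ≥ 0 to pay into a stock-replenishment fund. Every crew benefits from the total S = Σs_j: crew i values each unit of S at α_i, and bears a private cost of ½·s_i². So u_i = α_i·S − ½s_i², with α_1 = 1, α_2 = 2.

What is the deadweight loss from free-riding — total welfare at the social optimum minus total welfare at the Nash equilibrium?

Crew i's FOC: ∂u_i/∂s_i = α_i − s_i = 0, so s_i* = α_i.
NE contributions = (1, 2); S = 3.
W^NE = (Σα)·S − ½Σα_i² = 3² − ½·5 = 6.5.
Planner sets s_i = Σα_j = 3 for every i, so S^SO = 2·3 = 6.
W^SO = (Σα)·S^SO − ½·2·(Σα)² = (2/2)·3² = 9.
Deadweight loss = W^SO − W^NE = 2.5.

2.5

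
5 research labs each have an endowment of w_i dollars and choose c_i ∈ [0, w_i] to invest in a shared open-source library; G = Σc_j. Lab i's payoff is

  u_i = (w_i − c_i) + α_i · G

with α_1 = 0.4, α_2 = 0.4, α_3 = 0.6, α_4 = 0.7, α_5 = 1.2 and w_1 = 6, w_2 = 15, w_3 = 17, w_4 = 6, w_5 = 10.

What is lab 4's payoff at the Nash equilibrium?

∂u_i/∂c_i = α_i − 1, so lab i contributes w_i if α_i > 1, else 0.
α_i > 1 for i ∈ {5}; NE contributions (0, 0, 0, 0, 10), G = 10.
u_4 = (6 − 0) + 0.7·10 = 13.

13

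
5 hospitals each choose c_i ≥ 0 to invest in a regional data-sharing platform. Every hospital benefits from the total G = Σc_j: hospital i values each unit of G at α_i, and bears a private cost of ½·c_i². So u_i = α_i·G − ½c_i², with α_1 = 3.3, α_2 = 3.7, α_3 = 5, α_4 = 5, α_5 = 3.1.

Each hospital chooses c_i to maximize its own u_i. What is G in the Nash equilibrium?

20.1

Hospital i's FOC: ∂u_i/∂c_i = α_i − c_i = 0, so c_i* = α_i.
NE contributions = (3.3, 3.7, 5, 5, 3.1); G = 20.1.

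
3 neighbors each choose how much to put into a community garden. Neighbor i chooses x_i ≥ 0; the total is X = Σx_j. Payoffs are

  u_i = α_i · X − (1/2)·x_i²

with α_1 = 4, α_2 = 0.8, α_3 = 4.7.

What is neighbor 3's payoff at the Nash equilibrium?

33.605

Neighbor i's FOC: ∂u_i/∂x_i = α_i − x_i = 0, so x_i* = α_i.
NE contributions = (4, 0.8, 4.7); X = 9.5.
u_3 = α_3·X − ½·(x_3)² = 4.7·9.5 − ½·4.7² = 33.605.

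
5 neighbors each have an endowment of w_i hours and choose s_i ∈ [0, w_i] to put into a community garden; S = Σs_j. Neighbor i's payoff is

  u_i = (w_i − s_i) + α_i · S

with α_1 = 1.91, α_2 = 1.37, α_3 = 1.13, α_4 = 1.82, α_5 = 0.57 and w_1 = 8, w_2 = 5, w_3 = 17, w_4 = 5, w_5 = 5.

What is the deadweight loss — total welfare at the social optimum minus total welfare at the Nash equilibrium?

∂u_i/∂s_i = α_i − 1, so neighbor i contributes w_i if α_i > 1, else 0.
α_i > 1 for i ∈ {1, 2, 3, 4}; NE contributions (8, 5, 17, 5, 0), S = 35.
W^NE = Σw_i − S^NE + (Σα_i)·S^NE = 40 + 5.8·35 = 243.
Planner: ∂(Σu_j)/∂s_i = Σα_j − 1 = 5.8 > 0, so everyone contributes w_i; S^SO = 40, W^SO = 40 + 5.8·40 = 272.
Deadweight loss = 29.

29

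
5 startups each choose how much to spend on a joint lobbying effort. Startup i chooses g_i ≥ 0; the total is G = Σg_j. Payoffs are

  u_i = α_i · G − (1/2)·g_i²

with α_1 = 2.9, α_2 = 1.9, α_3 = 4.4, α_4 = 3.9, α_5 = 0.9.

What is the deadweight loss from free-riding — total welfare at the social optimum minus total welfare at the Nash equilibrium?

Startup i's FOC: ∂u_i/∂g_i = α_i − g_i = 0, so g_i* = α_i.
NE contributions = (2.9, 1.9, 4.4, 3.9, 0.9); G = 14.
W^NE = (Σα)·G − ½Σα_i² = 14² − ½·47.4 = 172.3.
Planner sets g_i = Σα_j = 14 for every i, so G^SO = 5·14 = 70.
W^SO = (Σα)·G^SO − ½·5·(Σα)² = (5/2)·14² = 490.
Deadweight loss = W^SO − W^NE = 317.7.

317.7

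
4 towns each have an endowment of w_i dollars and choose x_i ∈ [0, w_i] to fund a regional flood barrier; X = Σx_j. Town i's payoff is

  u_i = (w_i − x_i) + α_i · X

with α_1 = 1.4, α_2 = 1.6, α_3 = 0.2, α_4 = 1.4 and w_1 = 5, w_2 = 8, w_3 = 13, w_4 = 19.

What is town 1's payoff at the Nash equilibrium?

44.8

∂u_i/∂x_i = α_i − 1, so town i contributes w_i if α_i > 1, else 0.
α_i > 1 for i ∈ {1, 2, 4}; NE contributions (5, 8, 0, 19), X = 32.
u_1 = (5 − 5) + 1.4·32 = 44.8.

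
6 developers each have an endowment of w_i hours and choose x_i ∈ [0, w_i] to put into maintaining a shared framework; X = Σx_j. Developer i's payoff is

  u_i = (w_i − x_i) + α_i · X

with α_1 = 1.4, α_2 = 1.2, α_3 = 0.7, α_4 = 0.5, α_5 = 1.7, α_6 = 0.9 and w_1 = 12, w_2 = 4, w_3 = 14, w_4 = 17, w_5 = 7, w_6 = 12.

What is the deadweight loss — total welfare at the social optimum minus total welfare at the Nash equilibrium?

∂u_i/∂x_i = α_i − 1, so developer i contributes w_i if α_i > 1, else 0.
α_i > 1 for i ∈ {1, 2, 5}; NE contributions (12, 4, 0, 0, 7, 0), X = 23.
W^NE = Σw_i − X^NE + (Σα_i)·X^NE = 66 + 5.4·23 = 190.2.
Planner: ∂(Σu_j)/∂x_i = Σα_j − 1 = 5.4 > 0, so everyone contributes w_i; X^SO = 66, W^SO = 66 + 5.4·66 = 422.4.
Deadweight loss = 232.2.

232.2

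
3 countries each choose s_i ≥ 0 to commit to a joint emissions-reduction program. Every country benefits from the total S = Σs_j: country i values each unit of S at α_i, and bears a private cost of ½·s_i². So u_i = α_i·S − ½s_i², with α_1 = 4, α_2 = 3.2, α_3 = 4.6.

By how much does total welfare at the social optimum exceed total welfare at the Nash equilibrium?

Country i's FOC: ∂u_i/∂s_i = α_i − s_i = 0, so s_i* = α_i.
NE contributions = (4, 3.2, 4.6); S = 11.8.
W^NE = (Σα)·S − ½Σα_i² = 11.8² − ½·47.4 = 115.54.
Planner sets s_i = Σα_j = 11.8 for every i, so S^SO = 3·11.8 = 35.4.
W^SO = (Σα)·S^SO − ½·3·(Σα)² = (3/2)·11.8² = 208.86.
Deadweight loss = W^SO − W^NE = 93.32.

93.32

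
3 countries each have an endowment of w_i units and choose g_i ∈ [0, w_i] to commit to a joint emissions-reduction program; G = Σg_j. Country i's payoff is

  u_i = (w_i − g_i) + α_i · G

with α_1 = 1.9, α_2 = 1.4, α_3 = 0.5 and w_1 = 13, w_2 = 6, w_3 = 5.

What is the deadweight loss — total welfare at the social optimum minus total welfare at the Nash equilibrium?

∂u_i/∂g_i = α_i − 1, so country i contributes w_i if α_i > 1, else 0.
α_i > 1 for i ∈ {1, 2}; NE contributions (13, 6, 0), G = 19.
W^NE = Σw_i − G^NE + (Σα_i)·G^NE = 24 + 2.8·19 = 77.2.
Planner: ∂(Σu_j)/∂g_i = Σα_j − 1 = 2.8 > 0, so everyone contributes w_i; G^SO = 24, W^SO = 24 + 2.8·24 = 91.2.
Deadweight loss = 14.

14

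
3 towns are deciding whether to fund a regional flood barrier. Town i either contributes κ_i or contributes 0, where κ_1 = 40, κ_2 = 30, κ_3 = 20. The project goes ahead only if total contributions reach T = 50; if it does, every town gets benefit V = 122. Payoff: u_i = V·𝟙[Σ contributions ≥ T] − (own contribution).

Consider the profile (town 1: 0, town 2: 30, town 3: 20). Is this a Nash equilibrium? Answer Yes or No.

Yes

Total = 50 ≥ 50: provided.
Town 1 (pledges 0, payoff 122): pledging 40 → total 90, payoff 82. No gain.
Town 2 (pledges 30, payoff 92): dropping to 0 → total 20, payoff 0. No gain.
Town 3 (pledges 20, payoff 102): dropping to 0 → total 30, payoff 0. No gain.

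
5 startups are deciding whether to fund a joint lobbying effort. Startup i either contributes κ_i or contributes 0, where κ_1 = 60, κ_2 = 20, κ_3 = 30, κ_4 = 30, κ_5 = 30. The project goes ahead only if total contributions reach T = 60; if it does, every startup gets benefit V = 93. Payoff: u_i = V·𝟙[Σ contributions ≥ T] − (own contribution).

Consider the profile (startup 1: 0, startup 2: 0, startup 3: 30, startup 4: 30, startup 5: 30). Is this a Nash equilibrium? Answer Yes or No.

No

Total = 90 ≥ 60: provided.
Startup 1 (pledges 0, payoff 93): pledging 60 → total 150, payoff 33. No gain.
Startup 2 (pledges 0, payoff 93): pledging 20 → total 110, payoff 73. No gain.
Startup 3 (pledges 30, payoff 63): dropping to 0 → total 60, payoff 93. Profitable deviation.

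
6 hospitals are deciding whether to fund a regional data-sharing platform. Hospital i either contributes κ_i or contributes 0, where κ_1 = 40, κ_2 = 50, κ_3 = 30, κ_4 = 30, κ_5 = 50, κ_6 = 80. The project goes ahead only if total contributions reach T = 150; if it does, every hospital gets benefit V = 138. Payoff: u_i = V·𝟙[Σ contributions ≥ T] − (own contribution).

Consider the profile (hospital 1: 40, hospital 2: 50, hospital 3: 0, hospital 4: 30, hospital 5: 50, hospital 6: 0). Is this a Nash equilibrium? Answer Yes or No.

Total = 170 ≥ 150: provided.
Hospital 1 (pledges 40, payoff 98): dropping to 0 → total 130, payoff 0. No gain.
Hospital 2 (pledges 50, payoff 88): dropping to 0 → total 120, payoff 0. No gain.
Hospital 3 (pledges 0, payoff 138): pledging 30 → total 200, payoff 108. No gain.
Hospital 4 (pledges 30, payoff 108): dropping to 0 → total 140, payoff 0. No gain.
Hospital 5 (pledges 50, payoff 88): dropping to 0 → total 120, payoff 0. No gain.
Hospital 6 (pledges 0, payoff 138): pledging 80 → total 250, payoff 58. No gain.

Yes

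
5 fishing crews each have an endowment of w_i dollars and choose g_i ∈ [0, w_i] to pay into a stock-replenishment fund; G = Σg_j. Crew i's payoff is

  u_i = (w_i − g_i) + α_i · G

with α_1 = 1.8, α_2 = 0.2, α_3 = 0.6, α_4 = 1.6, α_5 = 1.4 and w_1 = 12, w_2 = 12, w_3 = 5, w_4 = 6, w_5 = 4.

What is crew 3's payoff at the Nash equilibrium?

∂u_i/∂g_i = α_i − 1, so crew i contributes w_i if α_i > 1, else 0.
α_i > 1 for i ∈ {1, 4, 5}; NE contributions (12, 0, 0, 6, 4), G = 22.
u_3 = (5 − 0) + 0.6·22 = 18.2.

18.2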